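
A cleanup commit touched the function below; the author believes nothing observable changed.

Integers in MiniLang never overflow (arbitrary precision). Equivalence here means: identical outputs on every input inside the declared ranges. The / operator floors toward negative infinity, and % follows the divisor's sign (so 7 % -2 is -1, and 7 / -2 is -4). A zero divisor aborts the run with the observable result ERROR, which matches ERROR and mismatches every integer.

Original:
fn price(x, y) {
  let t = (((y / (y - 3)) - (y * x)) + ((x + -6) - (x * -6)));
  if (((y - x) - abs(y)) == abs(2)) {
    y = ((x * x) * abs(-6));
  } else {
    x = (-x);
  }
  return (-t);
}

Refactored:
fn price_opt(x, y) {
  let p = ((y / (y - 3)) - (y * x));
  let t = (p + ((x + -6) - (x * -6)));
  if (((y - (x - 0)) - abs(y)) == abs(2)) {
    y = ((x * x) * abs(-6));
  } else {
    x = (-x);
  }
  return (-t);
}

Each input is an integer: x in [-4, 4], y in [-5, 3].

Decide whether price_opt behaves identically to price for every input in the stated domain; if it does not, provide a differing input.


The two versions differ — the changes include arithmetic usage differs, local variable names differ, constant usage differs, statement counts differ.
One worked example (x=1, y=-2) — price: t := 3 | (((y - x) - abs(y)) == abs(2)): false | x := -1 | result -3; price_opt: p := 2 | t := 3 | (((y - (x - 0)) - abs(y)) == abs(2)): false | x := -1 | result -3; agreement on -3.
Sweeping the whole domain (81 inputs) finds no disagreement.
verdict: equivalent


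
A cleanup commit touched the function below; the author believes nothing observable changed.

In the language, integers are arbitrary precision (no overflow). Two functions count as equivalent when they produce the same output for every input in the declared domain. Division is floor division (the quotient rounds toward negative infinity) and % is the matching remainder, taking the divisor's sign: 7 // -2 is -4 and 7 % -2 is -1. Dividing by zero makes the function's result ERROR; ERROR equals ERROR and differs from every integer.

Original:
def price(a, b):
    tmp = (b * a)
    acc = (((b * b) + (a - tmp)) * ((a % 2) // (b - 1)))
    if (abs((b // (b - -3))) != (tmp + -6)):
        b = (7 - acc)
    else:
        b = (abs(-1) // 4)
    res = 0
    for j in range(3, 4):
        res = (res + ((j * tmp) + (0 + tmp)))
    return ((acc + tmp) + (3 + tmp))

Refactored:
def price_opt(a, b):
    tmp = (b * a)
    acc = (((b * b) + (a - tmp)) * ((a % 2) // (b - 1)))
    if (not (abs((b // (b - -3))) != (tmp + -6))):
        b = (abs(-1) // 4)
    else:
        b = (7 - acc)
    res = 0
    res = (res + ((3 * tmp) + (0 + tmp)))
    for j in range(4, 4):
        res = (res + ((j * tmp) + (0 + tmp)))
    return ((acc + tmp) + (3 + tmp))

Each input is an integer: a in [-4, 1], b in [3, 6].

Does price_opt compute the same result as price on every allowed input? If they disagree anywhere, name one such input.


Comparing the listings, the differences include: constant usage differs, and arithmetic usage differs, and boolean connective usage differs, and loop structure differs, and statement counts differ.
Tracing a=-4, b=4: price: tmp = -16; acc = 0; (abs((b // (b - -3))) != (tmp + -6)) -> true; b = 7; res = 0; [j=3]; res = -64; return -29 | price_opt: tmp = -16; acc = 0; (not (abs((b // (b - -3))) != (tmp + -6))) -> false; b = 7; res = 0; res = -64; the j loop: no iterations; return -29 — matching result -29.
Sweeping the whole domain (24 inputs) finds no disagreement.
verdict: equivalent


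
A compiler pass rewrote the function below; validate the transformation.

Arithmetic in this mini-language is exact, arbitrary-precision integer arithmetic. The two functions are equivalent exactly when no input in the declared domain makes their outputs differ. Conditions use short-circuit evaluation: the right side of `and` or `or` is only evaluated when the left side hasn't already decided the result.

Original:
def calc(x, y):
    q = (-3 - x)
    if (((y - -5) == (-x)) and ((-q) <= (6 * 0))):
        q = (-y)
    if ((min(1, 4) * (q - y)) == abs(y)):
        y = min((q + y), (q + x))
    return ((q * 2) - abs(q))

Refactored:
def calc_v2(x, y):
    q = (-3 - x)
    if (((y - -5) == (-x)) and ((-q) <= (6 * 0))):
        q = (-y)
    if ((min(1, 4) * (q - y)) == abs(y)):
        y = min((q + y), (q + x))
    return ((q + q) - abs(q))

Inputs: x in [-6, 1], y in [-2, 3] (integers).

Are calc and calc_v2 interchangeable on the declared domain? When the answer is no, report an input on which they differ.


Side by side, the visible changes include: constant usage differs; also arithmetic usage differs.
Spot check at x=1, y=3 — calc: q becomes -4; next (((y - -5) == (-x)) and ((-q) <= (6 * 0))) evaluates to false; next ((min(1, 4) * (q - y)) == abs(y)) evaluates to false; next final value -12. calc_v2: q becomes -4; next (((y - -5) == (-x)) and ((-q) <= (6 * 0))) evaluates to false; next ((min(1, 4) * (q - y)) == abs(y)) evaluates to false; next final value -12. Both give -12.
Every one of the 48 inputs gives matching results.
verdict: equivalent


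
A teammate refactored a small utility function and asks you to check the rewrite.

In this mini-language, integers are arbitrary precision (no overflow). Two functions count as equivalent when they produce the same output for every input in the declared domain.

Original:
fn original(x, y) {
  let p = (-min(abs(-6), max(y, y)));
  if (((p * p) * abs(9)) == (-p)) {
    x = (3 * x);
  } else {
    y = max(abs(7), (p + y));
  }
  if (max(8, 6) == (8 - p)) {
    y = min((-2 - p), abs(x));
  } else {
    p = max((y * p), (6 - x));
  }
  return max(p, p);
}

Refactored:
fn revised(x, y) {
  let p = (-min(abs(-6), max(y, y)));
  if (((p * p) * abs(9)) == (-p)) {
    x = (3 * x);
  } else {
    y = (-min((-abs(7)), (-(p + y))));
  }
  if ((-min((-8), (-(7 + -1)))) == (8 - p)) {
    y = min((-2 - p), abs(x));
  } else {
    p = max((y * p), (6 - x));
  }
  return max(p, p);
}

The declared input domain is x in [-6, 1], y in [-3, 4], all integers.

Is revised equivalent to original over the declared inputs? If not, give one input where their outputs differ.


The two are interchangeable: min/max/abs usage differs, arithmetic usage differs, constant usage differs, and every declared input agrees.
As a probe, take x=-4, y=-2: original runs p := 2 | (((p * p) * abs(9)) == (-p)): false | y := 7 | (max(8, 6) == (8 - p)): false | p := 14 | result 14; revised runs p := 2 | (((p * p) * abs(9)) == (-p)): false | y := 7 | ((-min((-8), (-(7 + -1)))) == (8 - p)): false | p := 14 | result 14; both end at 14.
Every one of the 64 inputs gives matching results.
verdict: equivalent


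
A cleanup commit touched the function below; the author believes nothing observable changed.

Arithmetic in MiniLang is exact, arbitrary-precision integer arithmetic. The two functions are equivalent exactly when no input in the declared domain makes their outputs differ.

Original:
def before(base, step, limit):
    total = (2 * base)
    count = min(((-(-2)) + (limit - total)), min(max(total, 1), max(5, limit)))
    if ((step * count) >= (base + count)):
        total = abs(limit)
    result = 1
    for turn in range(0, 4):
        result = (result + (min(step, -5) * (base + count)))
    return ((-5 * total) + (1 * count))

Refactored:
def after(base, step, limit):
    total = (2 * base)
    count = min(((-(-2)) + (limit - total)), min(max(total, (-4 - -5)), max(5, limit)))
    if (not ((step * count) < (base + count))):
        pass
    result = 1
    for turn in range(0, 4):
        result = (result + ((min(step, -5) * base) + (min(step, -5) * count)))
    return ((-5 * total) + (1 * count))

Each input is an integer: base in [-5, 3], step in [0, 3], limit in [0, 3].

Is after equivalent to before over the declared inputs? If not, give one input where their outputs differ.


Evaluate both at base=-5, step=0, limit=0.
before: total = -10; count = 1; ((step * count) >= (base + count)) -> true; total = 0; result = 1; [turn=0]; result = 21; [turn=1]; result = 41; [turn=2]; result = 61; [turn=3]; result = 81; return 1
after: total = -10; count = 1; (not ((step * count) < (base + count))) -> true; result = 1; [turn=0]; result = 21; [turn=1]; result = 41; [turn=2]; result = 61; [turn=3]; result = 81; return 51
1 and 51 differ, so these are not the same function on this domain.
verdict: not equivalent; witness: base=-5, step=0, limit=0


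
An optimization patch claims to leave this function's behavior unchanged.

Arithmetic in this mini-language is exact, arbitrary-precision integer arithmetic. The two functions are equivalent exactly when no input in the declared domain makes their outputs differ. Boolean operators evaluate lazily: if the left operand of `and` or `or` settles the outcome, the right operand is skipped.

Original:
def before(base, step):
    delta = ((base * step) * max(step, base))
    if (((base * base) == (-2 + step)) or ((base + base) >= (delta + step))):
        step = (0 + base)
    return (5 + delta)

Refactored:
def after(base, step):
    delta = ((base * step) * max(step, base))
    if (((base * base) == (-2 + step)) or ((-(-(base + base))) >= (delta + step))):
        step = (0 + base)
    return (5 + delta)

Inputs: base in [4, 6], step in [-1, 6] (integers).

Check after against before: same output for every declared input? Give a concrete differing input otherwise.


This is a faithful refactor — same computation, different form, but the computed results match everywhere.
Spot check at base=5, step=-1 — before: delta=-25, then (((base * base) == (-2 + step)) or ((base + base) >= (delta + step))) is true, then step=5, then returns -20. after: delta=-25, then (((base * base) == (-2 + step)) or ((-(-(base + base))) >= (delta + step))) is true, then step=5, then returns -20. Both give -20.
Sweeping the whole domain (24 inputs) finds no disagreement.
verdict: equivalent


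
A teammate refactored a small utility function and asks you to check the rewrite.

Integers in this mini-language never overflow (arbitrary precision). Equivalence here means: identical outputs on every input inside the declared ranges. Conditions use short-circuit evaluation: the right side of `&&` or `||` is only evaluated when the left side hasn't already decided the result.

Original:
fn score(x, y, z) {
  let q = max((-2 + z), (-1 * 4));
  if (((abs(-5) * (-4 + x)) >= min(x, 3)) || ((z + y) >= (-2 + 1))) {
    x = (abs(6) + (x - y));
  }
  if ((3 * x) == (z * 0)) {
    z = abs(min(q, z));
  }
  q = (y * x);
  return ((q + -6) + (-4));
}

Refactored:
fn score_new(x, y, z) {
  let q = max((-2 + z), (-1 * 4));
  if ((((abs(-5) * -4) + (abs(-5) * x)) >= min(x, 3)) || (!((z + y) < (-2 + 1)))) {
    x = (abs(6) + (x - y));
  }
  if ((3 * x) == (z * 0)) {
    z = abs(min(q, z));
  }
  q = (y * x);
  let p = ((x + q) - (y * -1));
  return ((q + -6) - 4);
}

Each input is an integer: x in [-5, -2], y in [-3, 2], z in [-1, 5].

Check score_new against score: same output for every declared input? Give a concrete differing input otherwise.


Differences: comparison usage differs; and arithmetic usage differs; and min/max/abs usage differs; and local variable names differ; and statement counts differ; and constant usage differs; and boolean connective usage differs — yet all 168 inputs agree.
verdict: equivalent


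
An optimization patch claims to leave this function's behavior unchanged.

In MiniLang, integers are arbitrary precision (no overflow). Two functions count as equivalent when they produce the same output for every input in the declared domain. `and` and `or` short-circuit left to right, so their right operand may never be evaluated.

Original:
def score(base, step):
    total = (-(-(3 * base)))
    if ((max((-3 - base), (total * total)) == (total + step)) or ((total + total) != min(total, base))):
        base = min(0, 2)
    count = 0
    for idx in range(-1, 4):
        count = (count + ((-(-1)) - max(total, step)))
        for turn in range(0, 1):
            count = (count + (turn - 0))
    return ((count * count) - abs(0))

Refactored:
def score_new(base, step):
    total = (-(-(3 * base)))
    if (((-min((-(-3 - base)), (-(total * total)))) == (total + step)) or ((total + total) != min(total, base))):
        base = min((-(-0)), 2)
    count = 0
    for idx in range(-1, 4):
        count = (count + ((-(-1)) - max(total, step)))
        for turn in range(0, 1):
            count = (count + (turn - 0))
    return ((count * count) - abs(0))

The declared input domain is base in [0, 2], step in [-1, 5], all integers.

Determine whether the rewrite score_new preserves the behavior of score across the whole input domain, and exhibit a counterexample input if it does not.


The two versions differ — the changes include min/max/abs usage differs.
Spot check at base=2, step=2 — score: total = 6; ((max((-3 - base), (total * total)) == (total + step)) or ((total + total) != min(total, base))) -> true; base = 0; count = 0; [idx=-1]; count = -5; [turn=0]; count = -5; [idx=0]; count = -10; [turn=0]; count = -10; [idx=1]; count = -15; [turn=0]; count = -15; [idx=2]; count = -20; [turn=0]; count = -20; [idx=3]; count = -25; [turn=0]; count = -25; return 625. score_new: total = 6; (((-min((-(-3 - base)), (-(total * total)))) == (total + step)) or ((total + total) != min(total, base))) -> true; base = 0; count = 0; [idx=-1]; count = -5; [turn=0]; count = -5; [idx=0]; count = -10; [turn=0]; count = -10; [idx=1]; count = -15; [turn=0]; count = -15; [idx=2]; count = -20; [turn=0]; count = -20; [idx=3]; count = -25; [turn=0]; count = -25; return 625. Both give 625.
An exhaustive pass over the 21 declared inputs shows identical outputs.
verdict: equivalent


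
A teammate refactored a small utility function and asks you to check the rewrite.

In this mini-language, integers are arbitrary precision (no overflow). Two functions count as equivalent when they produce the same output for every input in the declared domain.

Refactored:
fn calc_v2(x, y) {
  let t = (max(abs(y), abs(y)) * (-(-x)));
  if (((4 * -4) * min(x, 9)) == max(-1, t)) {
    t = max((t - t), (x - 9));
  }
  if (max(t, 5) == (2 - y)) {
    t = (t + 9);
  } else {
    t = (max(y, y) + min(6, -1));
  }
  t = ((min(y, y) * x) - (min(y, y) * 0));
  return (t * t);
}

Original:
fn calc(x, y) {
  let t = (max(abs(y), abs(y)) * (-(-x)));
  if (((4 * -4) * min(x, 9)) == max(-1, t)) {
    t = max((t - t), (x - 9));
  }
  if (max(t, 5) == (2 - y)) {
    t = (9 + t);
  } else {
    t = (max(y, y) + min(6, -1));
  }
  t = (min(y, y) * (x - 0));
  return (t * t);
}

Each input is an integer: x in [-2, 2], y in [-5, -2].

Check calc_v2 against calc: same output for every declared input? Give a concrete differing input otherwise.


The two are interchangeable: arithmetic usage differs, plus min/max/abs usage differs, and every declared input agrees.
One worked example (x=-1, y=-2) — calc: t becomes -2; next (((4 * -4) * min(x, 9)) == max(-1, t)) evaluates to false; next (max(t, 5) == (2 - y)) evaluates to false; next t becomes -3; next t becomes 2; next final value 4; calc_v2: t becomes -2; next (((4 * -4) * min(x, 9)) == max(-1, t)) evaluates to false; next (max(t, 5) == (2 - y)) evaluates to false; next t becomes -3; next t becomes 2; next final value 4; agreement on 4.
An exhaustive pass over the 20 declared inputs shows identical outputs.
verdict: equivalent


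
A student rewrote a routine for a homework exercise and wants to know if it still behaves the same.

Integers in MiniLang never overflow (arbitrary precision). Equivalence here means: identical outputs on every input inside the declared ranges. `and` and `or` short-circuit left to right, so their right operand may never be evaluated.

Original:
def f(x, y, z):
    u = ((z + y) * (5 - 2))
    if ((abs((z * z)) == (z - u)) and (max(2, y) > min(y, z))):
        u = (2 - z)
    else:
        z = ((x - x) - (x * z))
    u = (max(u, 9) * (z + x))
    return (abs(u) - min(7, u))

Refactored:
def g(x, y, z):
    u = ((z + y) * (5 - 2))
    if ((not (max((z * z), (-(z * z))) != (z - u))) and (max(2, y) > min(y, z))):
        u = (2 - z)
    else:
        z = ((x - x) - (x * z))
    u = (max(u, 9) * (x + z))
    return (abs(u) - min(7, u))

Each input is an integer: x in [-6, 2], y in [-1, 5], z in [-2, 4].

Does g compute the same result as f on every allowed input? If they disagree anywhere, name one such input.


Comparing the listings, the differences include: min/max/abs usage differs; arithmetic usage differs; comparison usage differs; boolean connective usage differs.
One worked example (x=-2, y=1, z=-2) — f: u := -3 | ((abs((z * z)) == (z - u)) and (max(2, y) > min(y, z))): false | z := -4 | u := -54 | result 108; g: u := -3 | ((not (max((z * z), (-(z * z))) != (z - u))) and (max(2, y) > min(y, z))): false | z := -4 | u := -54 | result 108; agreement on 108.
Across all 441 domain points the two functions coincide.
verdict: equivalent


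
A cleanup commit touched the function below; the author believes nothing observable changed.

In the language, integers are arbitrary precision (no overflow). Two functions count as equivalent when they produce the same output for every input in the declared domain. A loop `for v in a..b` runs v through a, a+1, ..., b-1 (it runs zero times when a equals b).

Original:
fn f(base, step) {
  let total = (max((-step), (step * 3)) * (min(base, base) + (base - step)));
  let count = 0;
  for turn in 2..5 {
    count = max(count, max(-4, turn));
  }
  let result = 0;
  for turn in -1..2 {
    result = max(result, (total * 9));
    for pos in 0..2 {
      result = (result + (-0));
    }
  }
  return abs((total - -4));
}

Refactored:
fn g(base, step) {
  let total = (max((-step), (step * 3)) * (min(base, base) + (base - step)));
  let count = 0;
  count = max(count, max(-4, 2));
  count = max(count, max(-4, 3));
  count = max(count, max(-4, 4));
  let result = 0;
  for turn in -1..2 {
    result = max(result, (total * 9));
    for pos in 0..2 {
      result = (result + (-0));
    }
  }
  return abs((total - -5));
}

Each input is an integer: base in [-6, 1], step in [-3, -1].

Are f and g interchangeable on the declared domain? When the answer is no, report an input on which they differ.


Consider the input base=-6, step=-3.
f: total = -27; count = 0; [turn=2]; count = 2; [turn=3]; count = 3; [turn=4]; count = 4; result = 0; [turn=-1]; result = 0; [pos=0]; result = 0; [pos=1]; result = 0; [turn=0]; result = 0; [pos=0]; result = 0; [pos=1]; result = 0; [turn=1]; result = 0; [pos=0]; result = 0; [pos=1]; result = 0; return 23
g: total = -27; count = 0; count = 2; count = 3; count = 4; result = 0; [turn=-1]; result = 0; [pos=0]; result = 0; [pos=1]; result = 0; [turn=0]; result = 0; [pos=0]; result = 0; [pos=1]; result = 0; [turn=1]; result = 0; [pos=0]; result = 0; [pos=1]; result = 0; return 22
23 against 22: the behavior changed.
verdict: not equivalent; witness: base=-6, step=-3


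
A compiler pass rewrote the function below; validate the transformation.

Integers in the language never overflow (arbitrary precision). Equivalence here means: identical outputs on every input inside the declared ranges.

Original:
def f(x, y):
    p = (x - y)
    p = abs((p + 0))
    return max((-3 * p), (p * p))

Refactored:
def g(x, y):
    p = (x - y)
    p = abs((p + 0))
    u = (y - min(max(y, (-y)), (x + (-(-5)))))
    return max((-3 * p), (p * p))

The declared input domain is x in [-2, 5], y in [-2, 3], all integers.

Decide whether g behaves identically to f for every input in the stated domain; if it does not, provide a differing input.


The two are interchangeable: arithmetic usage differs; local variable names differ; statement counts differ; constant usage differs; min/max/abs usage differs, and every declared input agrees.
Tracing x=5, y=-2: f: p := 7 | p := 7 | result 49 | g: p := 7 | p := 7 | u := -4 | result 49 — matching result 49.
Checked all 48 inputs in the declared domain: the outputs agree on every one.
verdict: equivalent


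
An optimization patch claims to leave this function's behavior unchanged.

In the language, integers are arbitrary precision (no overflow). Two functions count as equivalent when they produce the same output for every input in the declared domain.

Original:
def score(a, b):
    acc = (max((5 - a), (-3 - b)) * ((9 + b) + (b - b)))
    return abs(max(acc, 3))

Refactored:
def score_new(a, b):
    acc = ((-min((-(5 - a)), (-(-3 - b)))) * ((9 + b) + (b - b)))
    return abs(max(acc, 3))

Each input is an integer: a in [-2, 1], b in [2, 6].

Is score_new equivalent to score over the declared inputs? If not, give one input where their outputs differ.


The two are interchangeable: min/max/abs usage differs, and every declared input agrees.
As a probe, take a=0, b=6: score runs acc=75, then returns 75; score_new runs acc=75, then returns 75; both end at 75.
Across all 20 domain points the two functions coincide.
verdict: equivalent


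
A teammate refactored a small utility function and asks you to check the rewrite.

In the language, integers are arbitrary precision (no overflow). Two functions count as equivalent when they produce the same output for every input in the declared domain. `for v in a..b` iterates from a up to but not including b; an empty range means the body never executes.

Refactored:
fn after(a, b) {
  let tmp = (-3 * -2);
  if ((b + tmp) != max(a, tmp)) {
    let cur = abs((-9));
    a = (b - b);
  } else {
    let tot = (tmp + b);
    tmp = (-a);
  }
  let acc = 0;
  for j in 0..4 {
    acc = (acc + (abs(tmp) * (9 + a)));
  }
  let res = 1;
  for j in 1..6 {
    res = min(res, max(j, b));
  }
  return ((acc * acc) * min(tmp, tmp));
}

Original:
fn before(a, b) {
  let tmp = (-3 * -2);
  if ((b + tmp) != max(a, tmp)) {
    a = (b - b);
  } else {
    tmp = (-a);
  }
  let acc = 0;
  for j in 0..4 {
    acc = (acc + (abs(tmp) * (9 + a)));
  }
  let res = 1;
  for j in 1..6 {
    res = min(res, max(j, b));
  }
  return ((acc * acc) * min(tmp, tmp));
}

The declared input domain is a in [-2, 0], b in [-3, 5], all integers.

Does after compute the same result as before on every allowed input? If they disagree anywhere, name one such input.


The two are interchangeable: min/max/abs usage differs; also arithmetic usage differs; also local variable names differ; also constant usage differs; also statement counts differ, and every declared input agrees.
Tracing a=-1, b=-2: before: tmp := 6 | ((b + tmp) != max(a, tmp)): true | a := 0 | acc := 0 | iter j=0: | acc := 54 | iter j=1: | acc := 108 | iter j=2: | acc := 162 | iter j=3: | acc := 216 | res := 1 | iter j=1: | res := 1 | iter j=2: | res := 1 | iter j=3: | res := 1 | iter j=4: | res := 1 | iter j=5: | res := 1 | result 279936 | after: tmp := 6 | ((b + tmp) != max(a, tmp)): true | cur := 9 | a := 0 | acc := 0 | iter j=0: | acc := 54 | iter j=1: | acc := 108 | iter j=2: | acc := 162 | iter j=3: | acc := 216 | res := 1 | iter j=1: | res := 1 | iter j=2: | res := 1 | iter j=3: | res := 1 | iter j=4: | res := 1 | iter j=5: | res := 1 | result 279936 — matching result 279936.
Sweeping the whole domain (27 inputs) finds no disagreement.
verdict: equivalent


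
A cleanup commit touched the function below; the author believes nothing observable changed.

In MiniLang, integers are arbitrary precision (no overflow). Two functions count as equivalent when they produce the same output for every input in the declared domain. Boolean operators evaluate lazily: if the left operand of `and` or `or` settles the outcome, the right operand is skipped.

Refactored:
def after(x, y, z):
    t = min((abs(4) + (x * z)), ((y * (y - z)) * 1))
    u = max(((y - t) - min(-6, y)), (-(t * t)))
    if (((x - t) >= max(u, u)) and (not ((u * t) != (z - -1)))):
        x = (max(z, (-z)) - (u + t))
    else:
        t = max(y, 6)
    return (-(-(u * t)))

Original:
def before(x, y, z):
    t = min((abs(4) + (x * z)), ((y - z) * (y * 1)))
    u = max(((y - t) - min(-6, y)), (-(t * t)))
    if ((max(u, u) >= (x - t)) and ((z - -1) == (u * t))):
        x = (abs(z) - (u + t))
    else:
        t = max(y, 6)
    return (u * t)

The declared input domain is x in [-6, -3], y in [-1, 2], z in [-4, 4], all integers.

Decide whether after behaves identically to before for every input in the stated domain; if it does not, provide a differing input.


Run the pair on x=-6, y=-1, z=-1.
before: t becomes 0; next u becomes 5; next ((max(u, u) >= (x - t)) and ((z - -1) == (u * t))) evaluates to true; next x becomes -4; next final value 0
after: t becomes 0; next u becomes 5; next (((x - t) >= max(u, u)) and (not ((u * t) != (z - -1)))) evaluates to false; next t becomes 6; next final value 30
0 != 30, so the rewrite changes behavior.
verdict: not equivalent; witness: x=-6, y=-1, z=-1


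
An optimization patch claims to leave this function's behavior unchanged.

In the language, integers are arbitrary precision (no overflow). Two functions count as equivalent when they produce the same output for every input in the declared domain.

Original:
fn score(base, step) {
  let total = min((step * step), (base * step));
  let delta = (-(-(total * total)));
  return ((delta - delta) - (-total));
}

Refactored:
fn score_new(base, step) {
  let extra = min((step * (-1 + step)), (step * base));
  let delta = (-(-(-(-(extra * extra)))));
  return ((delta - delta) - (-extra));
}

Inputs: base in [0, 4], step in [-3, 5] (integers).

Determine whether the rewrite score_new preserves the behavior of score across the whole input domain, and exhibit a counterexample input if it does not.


Evaluate both at base=1, step=1.
score: total := 1 | delta := 1 | result 1
score_new: extra := 0 | delta := 0 | result 0
1 vs 0 — the two versions disagree here.
verdict: not equivalent; witness: base=1, step=1


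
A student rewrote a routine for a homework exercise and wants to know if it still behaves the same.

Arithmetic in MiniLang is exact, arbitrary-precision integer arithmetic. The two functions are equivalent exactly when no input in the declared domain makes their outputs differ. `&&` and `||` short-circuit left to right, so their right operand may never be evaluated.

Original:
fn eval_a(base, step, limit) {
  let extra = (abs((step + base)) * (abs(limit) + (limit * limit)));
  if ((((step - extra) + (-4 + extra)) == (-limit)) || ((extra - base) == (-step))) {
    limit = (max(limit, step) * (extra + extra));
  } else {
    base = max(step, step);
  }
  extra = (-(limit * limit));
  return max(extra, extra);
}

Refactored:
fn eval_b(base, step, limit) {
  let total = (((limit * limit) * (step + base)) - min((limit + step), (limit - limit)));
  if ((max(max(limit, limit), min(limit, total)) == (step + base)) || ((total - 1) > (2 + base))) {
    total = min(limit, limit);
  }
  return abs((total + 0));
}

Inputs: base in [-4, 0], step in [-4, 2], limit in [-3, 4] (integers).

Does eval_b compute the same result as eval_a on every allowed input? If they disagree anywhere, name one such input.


There is a counterexample at base=-4, step=-4, limit=-3: -9 on one side, 65 on the other.
eval_a: extra = 96; ((((step - extra) + (-4 + extra)) == (-limit)) || ((extra - base) == (-step))) -> false; base = -4; extra = -9; return -9
eval_b: total = -65; ((max(max(limit, limit), min(limit, total)) == (step + base)) || ((total - 1) > (2 + base))) -> false; return 65
verdict: not equivalent; witness: base=-4, step=-4, limit=-3


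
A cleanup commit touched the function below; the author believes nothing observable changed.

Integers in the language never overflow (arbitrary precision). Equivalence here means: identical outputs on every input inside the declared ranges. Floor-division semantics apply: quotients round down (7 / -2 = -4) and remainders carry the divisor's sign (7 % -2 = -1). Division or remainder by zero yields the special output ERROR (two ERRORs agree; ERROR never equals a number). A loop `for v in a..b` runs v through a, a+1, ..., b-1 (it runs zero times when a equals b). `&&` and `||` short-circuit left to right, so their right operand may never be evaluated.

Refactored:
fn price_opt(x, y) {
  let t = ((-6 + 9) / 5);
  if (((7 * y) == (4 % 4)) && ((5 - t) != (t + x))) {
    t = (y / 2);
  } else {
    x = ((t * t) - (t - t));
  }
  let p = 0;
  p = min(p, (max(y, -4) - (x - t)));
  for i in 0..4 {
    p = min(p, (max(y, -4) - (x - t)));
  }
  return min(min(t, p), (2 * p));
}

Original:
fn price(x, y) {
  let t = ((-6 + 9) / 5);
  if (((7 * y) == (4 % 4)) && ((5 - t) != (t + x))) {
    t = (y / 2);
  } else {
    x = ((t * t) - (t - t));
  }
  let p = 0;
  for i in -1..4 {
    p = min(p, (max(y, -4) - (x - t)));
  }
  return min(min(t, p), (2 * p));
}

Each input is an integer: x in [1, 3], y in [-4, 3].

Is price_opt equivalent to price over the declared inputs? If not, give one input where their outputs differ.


The two are interchangeable: loop structure differs, plus arithmetic usage differs, plus constant usage differs, plus statement counts differ, plus min/max/abs usage differs, and every declared input agrees.
Tracing x=3, y=-3: price: t = 0; (((7 * y) == (4 % 4)) && ((5 - t) != (t + x))) -> false; x = 0; p = 0; [i=-1]; p = -3; [i=0]; p = -3; [i=1]; p = -3; [i=2]; p = -3; [i=3]; p = -3; return -6 | price_opt: t = 0; (((7 * y) == (4 % 4)) && ((5 - t) != (t + x))) -> false; x = 0; p = 0; p = -3; [i=0]; p = -3; [i=1]; p = -3; [i=2]; p = -3; [i=3]; p = -3; return -6 — matching result -6.
Every one of the 24 inputs gives matching results.
verdict: equivalent


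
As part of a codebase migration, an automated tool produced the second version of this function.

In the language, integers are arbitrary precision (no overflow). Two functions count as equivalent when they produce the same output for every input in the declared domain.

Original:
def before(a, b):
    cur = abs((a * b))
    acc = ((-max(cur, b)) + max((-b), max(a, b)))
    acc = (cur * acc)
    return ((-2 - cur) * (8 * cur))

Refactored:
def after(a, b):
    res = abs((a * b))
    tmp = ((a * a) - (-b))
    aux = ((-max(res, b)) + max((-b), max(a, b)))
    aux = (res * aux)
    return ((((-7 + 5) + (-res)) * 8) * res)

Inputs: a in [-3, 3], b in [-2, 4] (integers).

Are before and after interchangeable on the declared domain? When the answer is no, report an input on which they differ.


This is a faithful refactor — statement counts differ, constant usage differs, arithmetic usage differs, local variable names differ, but the computed results match everywhere.
Tracing a=-3, b=-2: before: cur becomes 6; next acc becomes -4; next acc becomes -24; next final value -384 | after: res becomes 6; next tmp becomes 7; next aux becomes -4; next aux becomes -24; next final value -384 — matching result -384.
Sweeping the whole domain (49 inputs) finds no disagreement.
verdict: equivalent


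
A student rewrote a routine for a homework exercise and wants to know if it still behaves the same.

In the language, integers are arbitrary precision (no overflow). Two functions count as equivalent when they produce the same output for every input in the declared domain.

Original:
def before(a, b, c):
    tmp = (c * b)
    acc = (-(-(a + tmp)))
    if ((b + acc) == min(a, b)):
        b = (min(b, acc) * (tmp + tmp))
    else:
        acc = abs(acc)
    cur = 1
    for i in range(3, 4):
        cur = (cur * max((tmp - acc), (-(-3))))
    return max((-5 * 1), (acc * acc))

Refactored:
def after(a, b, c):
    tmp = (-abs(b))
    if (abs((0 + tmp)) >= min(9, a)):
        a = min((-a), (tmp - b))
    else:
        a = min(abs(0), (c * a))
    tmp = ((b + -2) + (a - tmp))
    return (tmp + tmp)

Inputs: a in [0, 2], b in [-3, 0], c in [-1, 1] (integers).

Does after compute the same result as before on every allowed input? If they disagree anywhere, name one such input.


Run the pair on a=0, b=-3, c=-1.
before: tmp := 3 | acc := 3 | ((b + acc) == min(a, b)): false | acc := 3 | cur := 1 | iter i=3: | cur := 3 | result 9
after: tmp := -3 | (abs((0 + tmp)) >= min(9, a)): true | a := 0 | tmp := -2 | result -4
9 != -4, so the rewrite changes behavior.
verdict: not equivalent; witness: a=0, b=-3, c=-1


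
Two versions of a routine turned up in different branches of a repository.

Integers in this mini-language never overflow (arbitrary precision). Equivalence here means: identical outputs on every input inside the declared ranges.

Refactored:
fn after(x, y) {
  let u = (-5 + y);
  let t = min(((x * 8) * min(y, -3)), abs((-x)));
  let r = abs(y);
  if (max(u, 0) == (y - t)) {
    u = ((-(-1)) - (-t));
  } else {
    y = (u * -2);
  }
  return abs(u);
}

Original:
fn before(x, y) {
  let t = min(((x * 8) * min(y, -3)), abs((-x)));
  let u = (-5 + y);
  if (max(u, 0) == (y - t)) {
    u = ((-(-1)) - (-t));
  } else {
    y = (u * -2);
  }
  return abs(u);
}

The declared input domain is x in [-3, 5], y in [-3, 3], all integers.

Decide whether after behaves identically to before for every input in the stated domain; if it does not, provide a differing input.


The two are interchangeable: min/max/abs usage differs, and local variable names differ, and statement counts differ, and every declared input agrees.
Tracing x=-3, y=2: before: t becomes 3; next u becomes -3; next (max(u, 0) == (y - t)) evaluates to false; next y becomes 6; next final value 3 | after: u becomes -3; next t becomes 3; next r becomes 2; next (max(u, 0) == (y - t)) evaluates to false; next y becomes 6; next final value 3 — matching result 3.
Across all 63 domain points the two functions coincide.
verdict: equivalent


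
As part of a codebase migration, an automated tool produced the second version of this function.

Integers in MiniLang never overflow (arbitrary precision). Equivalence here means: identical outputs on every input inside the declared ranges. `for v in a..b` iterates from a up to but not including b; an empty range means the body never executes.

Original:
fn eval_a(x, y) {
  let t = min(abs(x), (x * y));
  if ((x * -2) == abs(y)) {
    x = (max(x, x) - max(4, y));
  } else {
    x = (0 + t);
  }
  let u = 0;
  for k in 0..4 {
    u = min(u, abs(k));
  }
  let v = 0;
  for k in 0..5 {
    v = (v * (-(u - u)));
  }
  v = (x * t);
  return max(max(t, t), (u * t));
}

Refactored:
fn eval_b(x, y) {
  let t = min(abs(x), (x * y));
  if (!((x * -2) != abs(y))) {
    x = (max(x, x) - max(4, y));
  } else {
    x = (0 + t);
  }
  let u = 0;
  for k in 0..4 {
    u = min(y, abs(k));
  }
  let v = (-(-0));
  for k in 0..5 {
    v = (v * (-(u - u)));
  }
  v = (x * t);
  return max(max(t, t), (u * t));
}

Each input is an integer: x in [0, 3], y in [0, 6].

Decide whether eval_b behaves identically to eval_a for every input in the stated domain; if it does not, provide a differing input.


Not equivalent: x=1, y=2 separates them (1 vs 2).
eval_a: t becomes 1; next ((x * -2) == abs(y)) evaluates to false; next x becomes 1; next u becomes 0; next at k=0:; next u becomes 0; next at k=1:; next u becomes 0; next at k=2:; next u becomes 0; next at k=3:; next u becomes 0; next v becomes 0; next at k=0:; next v becomes 0; next at k=1:; next v becomes 0; next at k=2:; next v becomes 0; next at k=3:; next v becomes 0; next at k=4:; next v becomes 0; next v becomes 1; next final value 1
eval_b: t becomes 1; next (!((x * -2) != abs(y))) evaluates to false; next x becomes 1; next u becomes 0; next at k=0:; next u becomes 0; next at k=1:; next u becomes 1; next at k=2:; next u becomes 2; next at k=3:; next u becomes 2; next v becomes 0; next at k=0:; next v becomes 0; next at k=1:; next v becomes 0; next at k=2:; next v becomes 0; next at k=3:; next v becomes 0; next at k=4:; next v becomes 0; next v becomes 1; next final value 2
verdict: not equivalent; witness: x=1, y=2


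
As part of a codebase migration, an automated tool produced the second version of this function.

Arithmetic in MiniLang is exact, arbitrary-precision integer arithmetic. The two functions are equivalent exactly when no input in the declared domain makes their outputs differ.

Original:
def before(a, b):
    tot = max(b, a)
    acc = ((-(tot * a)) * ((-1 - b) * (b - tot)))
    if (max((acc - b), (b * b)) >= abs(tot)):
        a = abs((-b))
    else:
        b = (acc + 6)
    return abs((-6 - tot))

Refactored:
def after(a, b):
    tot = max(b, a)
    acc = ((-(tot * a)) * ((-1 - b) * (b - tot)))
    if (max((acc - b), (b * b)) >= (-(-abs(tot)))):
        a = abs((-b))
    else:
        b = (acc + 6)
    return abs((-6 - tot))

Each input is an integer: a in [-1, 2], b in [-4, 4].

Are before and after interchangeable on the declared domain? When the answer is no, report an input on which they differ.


Equivalent — the differences include same computation, different form, yet no declared input distinguishes the two.
One worked example (a=0, b=2) — before: tot becomes 2; next acc becomes 0; next (max((acc - b), (b * b)) >= abs(tot)) evaluates to true; next a becomes 2; next final value 8; after: tot becomes 2; next acc becomes 0; next (max((acc - b), (b * b)) >= (-(-abs(tot)))) evaluates to true; next a becomes 2; next final value 8; agreement on 8.
Checked all 36 inputs in the declared domain: the outputs agree on every one.
verdict: equivalent


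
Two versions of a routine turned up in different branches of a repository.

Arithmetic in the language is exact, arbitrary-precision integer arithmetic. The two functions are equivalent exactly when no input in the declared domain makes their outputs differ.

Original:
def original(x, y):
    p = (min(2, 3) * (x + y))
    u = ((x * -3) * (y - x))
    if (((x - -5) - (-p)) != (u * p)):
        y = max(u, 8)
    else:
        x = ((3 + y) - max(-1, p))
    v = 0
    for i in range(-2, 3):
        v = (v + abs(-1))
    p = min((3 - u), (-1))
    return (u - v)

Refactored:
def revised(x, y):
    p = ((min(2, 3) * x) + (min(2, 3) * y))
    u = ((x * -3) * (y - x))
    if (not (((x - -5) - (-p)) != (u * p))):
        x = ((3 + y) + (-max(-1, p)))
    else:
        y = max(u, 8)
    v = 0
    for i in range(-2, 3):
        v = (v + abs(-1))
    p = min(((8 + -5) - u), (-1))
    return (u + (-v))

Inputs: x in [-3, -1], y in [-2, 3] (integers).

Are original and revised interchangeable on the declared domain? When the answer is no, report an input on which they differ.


This is a faithful refactor — boolean connective usage differs, plus min/max/abs usage differs, plus constant usage differs, plus arithmetic usage differs, but the computed results match everywhere.
Spot check at x=-1, y=-2 — original: p := -6 | u := -3 | (((x - -5) - (-p)) != (u * p)): true | y := 8 | v := 0 | iter i=-2: | v := 1 | iter i=-1: | v := 2 | iter i=0: | v := 3 | iter i=1: | v := 4 | iter i=2: | v := 5 | p := -1 | result -8. revised: p := -6 | u := -3 | (not (((x - -5) - (-p)) != (u * p))): false | y := 8 | v := 0 | iter i=-2: | v := 1 | iter i=-1: | v := 2 | iter i=0: | v := 3 | iter i=1: | v := 4 | iter i=2: | v := 5 | p := -1 | result -8. Both give -8.
Across all 18 domain points the two functions coincide.
verdict: equivalent


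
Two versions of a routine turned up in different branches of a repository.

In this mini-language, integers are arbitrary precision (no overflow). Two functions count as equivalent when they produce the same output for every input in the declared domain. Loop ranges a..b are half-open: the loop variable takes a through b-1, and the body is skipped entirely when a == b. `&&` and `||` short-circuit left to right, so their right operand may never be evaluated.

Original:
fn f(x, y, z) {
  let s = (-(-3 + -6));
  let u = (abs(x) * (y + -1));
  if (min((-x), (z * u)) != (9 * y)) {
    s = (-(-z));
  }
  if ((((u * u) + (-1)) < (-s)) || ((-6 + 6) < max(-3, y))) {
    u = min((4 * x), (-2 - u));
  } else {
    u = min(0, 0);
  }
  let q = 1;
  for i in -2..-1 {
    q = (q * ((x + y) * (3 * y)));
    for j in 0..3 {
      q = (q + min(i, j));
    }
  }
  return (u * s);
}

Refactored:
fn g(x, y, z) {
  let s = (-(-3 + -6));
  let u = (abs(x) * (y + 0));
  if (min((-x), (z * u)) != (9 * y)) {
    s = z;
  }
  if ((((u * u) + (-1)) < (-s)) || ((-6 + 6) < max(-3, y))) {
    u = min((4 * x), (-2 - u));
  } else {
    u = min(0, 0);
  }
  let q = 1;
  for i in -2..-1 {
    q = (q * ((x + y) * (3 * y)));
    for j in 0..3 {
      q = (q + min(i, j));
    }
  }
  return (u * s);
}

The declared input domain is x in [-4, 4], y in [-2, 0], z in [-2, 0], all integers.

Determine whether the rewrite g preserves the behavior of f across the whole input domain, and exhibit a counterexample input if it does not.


Not equivalent: x=-1, y=-1, z=-2 separates them (0 vs 8).
f: s = 9; u = -2; (min((-x), (z * u)) != (9 * y)) -> true; s = -2; ((((u * u) + (-1)) < (-s)) || ((-6 + 6) < max(-3, y))) -> false; u = 0; q = 1; [i=-2]; q = 6; [j=0]; q = 4; [j=1]; q = 2; [j=2]; q = 0; return 0
g: s = 9; u = -1; (min((-x), (z * u)) != (9 * y)) -> true; s = -2; ((((u * u) + (-1)) < (-s)) || ((-6 + 6) < max(-3, y))) -> true; u = -4; q = 1; [i=-2]; q = 6; [j=0]; q = 4; [j=1]; q = 2; [j=2]; q = 0; return 8
verdict: not equivalent; witness: x=-1, y=-1, z=-2
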